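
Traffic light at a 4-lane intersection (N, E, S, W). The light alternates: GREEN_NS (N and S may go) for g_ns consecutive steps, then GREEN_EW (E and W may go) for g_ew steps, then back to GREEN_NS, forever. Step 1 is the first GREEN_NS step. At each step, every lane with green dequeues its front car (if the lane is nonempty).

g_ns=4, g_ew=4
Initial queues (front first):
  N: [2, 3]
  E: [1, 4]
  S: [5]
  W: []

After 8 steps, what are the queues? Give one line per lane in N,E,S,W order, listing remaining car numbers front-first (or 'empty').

Step 1 [NS]: N:car2-GO,E:wait,S:car5-GO,W:wait | queues: N=1 E=2 S=0 W=0
Step 2 [NS]: N:car3-GO,E:wait,S:empty,W:wait | queues: N=0 E=2 S=0 W=0
Step 3 [NS]: N:empty,E:wait,S:empty,W:wait | queues: N=0 E=2 S=0 W=0
Step 4 [NS]: N:empty,E:wait,S:empty,W:wait | queues: N=0 E=2 S=0 W=0
Step 5 [EW]: N:wait,E:car1-GO,S:wait,W:empty | queues: N=0 E=1 S=0 W=0
Step 6 [EW]: N:wait,E:car4-GO,S:wait,W:empty | queues: N=0 E=0 S=0 W=0

N: empty
E: empty
S: empty
W: empty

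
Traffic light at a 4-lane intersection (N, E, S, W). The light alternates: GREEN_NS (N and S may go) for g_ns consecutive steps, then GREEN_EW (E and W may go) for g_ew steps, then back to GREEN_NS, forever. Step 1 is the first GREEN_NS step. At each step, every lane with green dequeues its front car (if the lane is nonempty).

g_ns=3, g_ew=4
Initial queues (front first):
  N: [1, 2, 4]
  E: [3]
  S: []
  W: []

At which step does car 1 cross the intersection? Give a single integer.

Step 1 [NS]: N:car1-GO,E:wait,S:empty,W:wait | queues: N=2 E=1 S=0 W=0
Step 2 [NS]: N:car2-GO,E:wait,S:empty,W:wait | queues: N=1 E=1 S=0 W=0
Step 3 [NS]: N:car4-GO,E:wait,S:empty,W:wait | queues: N=0 E=1 S=0 W=0
Step 4 [EW]: N:wait,E:car3-GO,S:wait,W:empty | queues: N=0 E=0 S=0 W=0
Car 1 crosses at step 1

1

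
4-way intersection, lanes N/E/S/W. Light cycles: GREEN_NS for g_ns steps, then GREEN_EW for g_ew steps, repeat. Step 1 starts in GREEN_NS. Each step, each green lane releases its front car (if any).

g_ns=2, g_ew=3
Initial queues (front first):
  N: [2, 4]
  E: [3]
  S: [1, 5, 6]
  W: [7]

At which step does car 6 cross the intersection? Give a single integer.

Step 1 [NS]: N:car2-GO,E:wait,S:car1-GO,W:wait | queues: N=1 E=1 S=2 W=1
Step 2 [NS]: N:car4-GO,E:wait,S:car5-GO,W:wait | queues: N=0 E=1 S=1 W=1
Step 3 [EW]: N:wait,E:car3-GO,S:wait,W:car7-GO | queues: N=0 E=0 S=1 W=0
Step 4 [EW]: N:wait,E:empty,S:wait,W:empty | queues: N=0 E=0 S=1 W=0
Step 5 [EW]: N:wait,E:empty,S:wait,W:empty | queues: N=0 E=0 S=1 W=0
Step 6 [NS]: N:empty,E:wait,S:car6-GO,W:wait | queues: N=0 E=0 S=0 W=0
Car 6 crosses at step 6

6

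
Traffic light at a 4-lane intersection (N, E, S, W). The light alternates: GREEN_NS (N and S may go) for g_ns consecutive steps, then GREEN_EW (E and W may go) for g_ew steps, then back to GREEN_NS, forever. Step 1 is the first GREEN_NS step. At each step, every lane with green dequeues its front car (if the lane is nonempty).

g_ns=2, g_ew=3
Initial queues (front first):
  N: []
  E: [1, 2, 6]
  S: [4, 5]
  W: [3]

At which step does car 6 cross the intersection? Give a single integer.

Step 1 [NS]: N:empty,E:wait,S:car4-GO,W:wait | queues: N=0 E=3 S=1 W=1
Step 2 [NS]: N:empty,E:wait,S:car5-GO,W:wait | queues: N=0 E=3 S=0 W=1
Step 3 [EW]: N:wait,E:car1-GO,S:wait,W:car3-GO | queues: N=0 E=2 S=0 W=0
Step 4 [EW]: N:wait,E:car2-GO,S:wait,W:empty | queues: N=0 E=1 S=0 W=0
Step 5 [EW]: N:wait,E:car6-GO,S:wait,W:empty | queues: N=0 E=0 S=0 W=0
Car 6 crosses at step 5

5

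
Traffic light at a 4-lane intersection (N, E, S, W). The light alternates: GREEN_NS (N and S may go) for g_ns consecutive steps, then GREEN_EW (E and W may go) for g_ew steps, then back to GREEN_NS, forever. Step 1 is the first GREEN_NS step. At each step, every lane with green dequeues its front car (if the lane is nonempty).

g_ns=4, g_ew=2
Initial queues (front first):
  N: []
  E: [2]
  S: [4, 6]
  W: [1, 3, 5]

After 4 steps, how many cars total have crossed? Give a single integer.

Step 1 [NS]: N:empty,E:wait,S:car4-GO,W:wait | queues: N=0 E=1 S=1 W=3
Step 2 [NS]: N:empty,E:wait,S:car6-GO,W:wait | queues: N=0 E=1 S=0 W=3
Step 3 [NS]: N:empty,E:wait,S:empty,W:wait | queues: N=0 E=1 S=0 W=3
Step 4 [NS]: N:empty,E:wait,S:empty,W:wait | queues: N=0 E=1 S=0 W=3
Cars crossed by step 4: 2

Answer: 2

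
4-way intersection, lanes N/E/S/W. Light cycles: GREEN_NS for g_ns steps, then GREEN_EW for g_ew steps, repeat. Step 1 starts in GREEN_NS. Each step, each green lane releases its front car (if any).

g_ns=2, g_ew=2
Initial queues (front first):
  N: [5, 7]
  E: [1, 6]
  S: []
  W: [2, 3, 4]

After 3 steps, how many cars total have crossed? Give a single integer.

Step 1 [NS]: N:car5-GO,E:wait,S:empty,W:wait | queues: N=1 E=2 S=0 W=3
Step 2 [NS]: N:car7-GO,E:wait,S:empty,W:wait | queues: N=0 E=2 S=0 W=3
Step 3 [EW]: N:wait,E:car1-GO,S:wait,W:car2-GO | queues: N=0 E=1 S=0 W=2
Cars crossed by step 3: 4

Answer: 4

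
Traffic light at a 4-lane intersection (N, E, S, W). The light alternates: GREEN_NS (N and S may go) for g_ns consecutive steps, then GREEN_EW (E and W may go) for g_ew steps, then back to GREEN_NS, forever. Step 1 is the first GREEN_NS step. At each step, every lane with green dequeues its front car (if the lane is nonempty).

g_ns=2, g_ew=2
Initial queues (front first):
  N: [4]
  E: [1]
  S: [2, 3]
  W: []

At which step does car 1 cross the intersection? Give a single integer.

Step 1 [NS]: N:car4-GO,E:wait,S:car2-GO,W:wait | queues: N=0 E=1 S=1 W=0
Step 2 [NS]: N:empty,E:wait,S:car3-GO,W:wait | queues: N=0 E=1 S=0 W=0
Step 3 [EW]: N:wait,E:car1-GO,S:wait,W:empty | queues: N=0 E=0 S=0 W=0
Car 1 crosses at step 3

3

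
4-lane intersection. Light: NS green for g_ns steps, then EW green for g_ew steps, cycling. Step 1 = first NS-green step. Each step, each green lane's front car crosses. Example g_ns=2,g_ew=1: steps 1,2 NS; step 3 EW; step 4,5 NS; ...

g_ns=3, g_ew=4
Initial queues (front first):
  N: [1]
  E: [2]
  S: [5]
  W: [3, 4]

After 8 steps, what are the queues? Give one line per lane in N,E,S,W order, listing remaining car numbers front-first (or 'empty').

Step 1 [NS]: N:car1-GO,E:wait,S:car5-GO,W:wait | queues: N=0 E=1 S=0 W=2
Step 2 [NS]: N:empty,E:wait,S:empty,W:wait | queues: N=0 E=1 S=0 W=2
Step 3 [NS]: N:empty,E:wait,S:empty,W:wait | queues: N=0 E=1 S=0 W=2
Step 4 [EW]: N:wait,E:car2-GO,S:wait,W:car3-GO | queues: N=0 E=0 S=0 W=1
Step 5 [EW]: N:wait,E:empty,S:wait,W:car4-GO | queues: N=0 E=0 S=0 W=0

N: empty
E: empty
S: empty
W: empty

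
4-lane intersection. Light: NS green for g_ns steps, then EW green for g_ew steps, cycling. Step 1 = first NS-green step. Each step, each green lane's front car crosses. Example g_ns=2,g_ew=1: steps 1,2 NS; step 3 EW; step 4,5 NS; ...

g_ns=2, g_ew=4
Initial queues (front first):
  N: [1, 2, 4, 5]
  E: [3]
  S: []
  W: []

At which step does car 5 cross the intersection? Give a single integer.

Step 1 [NS]: N:car1-GO,E:wait,S:empty,W:wait | queues: N=3 E=1 S=0 W=0
Step 2 [NS]: N:car2-GO,E:wait,S:empty,W:wait | queues: N=2 E=1 S=0 W=0
Step 3 [EW]: N:wait,E:car3-GO,S:wait,W:empty | queues: N=2 E=0 S=0 W=0
Step 4 [EW]: N:wait,E:empty,S:wait,W:empty | queues: N=2 E=0 S=0 W=0
Step 5 [EW]: N:wait,E:empty,S:wait,W:empty | queues: N=2 E=0 S=0 W=0
Step 6 [EW]: N:wait,E:empty,S:wait,W:empty | queues: N=2 E=0 S=0 W=0
Step 7 [NS]: N:car4-GO,E:wait,S:empty,W:wait | queues: N=1 E=0 S=0 W=0
Step 8 [NS]: N:car5-GO,E:wait,S:empty,W:wait | queues: N=0 E=0 S=0 W=0
Car 5 crosses at step 8

8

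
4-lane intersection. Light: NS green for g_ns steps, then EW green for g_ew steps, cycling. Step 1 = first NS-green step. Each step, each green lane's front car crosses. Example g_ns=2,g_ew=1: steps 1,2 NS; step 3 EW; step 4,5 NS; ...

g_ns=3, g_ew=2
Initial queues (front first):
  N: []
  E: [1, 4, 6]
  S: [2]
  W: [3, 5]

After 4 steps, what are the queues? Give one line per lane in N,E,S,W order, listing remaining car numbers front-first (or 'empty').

Step 1 [NS]: N:empty,E:wait,S:car2-GO,W:wait | queues: N=0 E=3 S=0 W=2
Step 2 [NS]: N:empty,E:wait,S:empty,W:wait | queues: N=0 E=3 S=0 W=2
Step 3 [NS]: N:empty,E:wait,S:empty,W:wait | queues: N=0 E=3 S=0 W=2
Step 4 [EW]: N:wait,E:car1-GO,S:wait,W:car3-GO | queues: N=0 E=2 S=0 W=1

N: empty
E: 4 6
S: empty
W: 5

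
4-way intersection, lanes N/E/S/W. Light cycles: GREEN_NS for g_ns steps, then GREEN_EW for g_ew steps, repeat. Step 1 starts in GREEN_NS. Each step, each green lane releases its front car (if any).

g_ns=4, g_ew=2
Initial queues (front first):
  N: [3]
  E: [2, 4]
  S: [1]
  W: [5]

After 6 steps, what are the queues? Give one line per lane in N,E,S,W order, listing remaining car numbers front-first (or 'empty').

Step 1 [NS]: N:car3-GO,E:wait,S:car1-GO,W:wait | queues: N=0 E=2 S=0 W=1
Step 2 [NS]: N:empty,E:wait,S:empty,W:wait | queues: N=0 E=2 S=0 W=1
Step 3 [NS]: N:empty,E:wait,S:empty,W:wait | queues: N=0 E=2 S=0 W=1
Step 4 [NS]: N:empty,E:wait,S:empty,W:wait | queues: N=0 E=2 S=0 W=1
Step 5 [EW]: N:wait,E:car2-GO,S:wait,W:car5-GO | queues: N=0 E=1 S=0 W=0
Step 6 [EW]: N:wait,E:car4-GO,S:wait,W:empty | queues: N=0 E=0 S=0 W=0

N: empty
E: empty
S: empty
W: empty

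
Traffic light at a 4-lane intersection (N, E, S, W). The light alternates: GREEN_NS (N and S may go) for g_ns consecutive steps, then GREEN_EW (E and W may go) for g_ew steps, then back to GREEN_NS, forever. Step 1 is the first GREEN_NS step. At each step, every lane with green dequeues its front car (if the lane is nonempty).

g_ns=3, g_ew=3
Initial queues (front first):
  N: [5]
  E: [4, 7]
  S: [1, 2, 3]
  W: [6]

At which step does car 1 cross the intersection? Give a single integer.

Step 1 [NS]: N:car5-GO,E:wait,S:car1-GO,W:wait | queues: N=0 E=2 S=2 W=1
Step 2 [NS]: N:empty,E:wait,S:car2-GO,W:wait | queues: N=0 E=2 S=1 W=1
Step 3 [NS]: N:empty,E:wait,S:car3-GO,W:wait | queues: N=0 E=2 S=0 W=1
Step 4 [EW]: N:wait,E:car4-GO,S:wait,W:car6-GO | queues: N=0 E=1 S=0 W=0
Step 5 [EW]: N:wait,E:car7-GO,S:wait,W:empty | queues: N=0 E=0 S=0 W=0
Car 1 crosses at step 1

1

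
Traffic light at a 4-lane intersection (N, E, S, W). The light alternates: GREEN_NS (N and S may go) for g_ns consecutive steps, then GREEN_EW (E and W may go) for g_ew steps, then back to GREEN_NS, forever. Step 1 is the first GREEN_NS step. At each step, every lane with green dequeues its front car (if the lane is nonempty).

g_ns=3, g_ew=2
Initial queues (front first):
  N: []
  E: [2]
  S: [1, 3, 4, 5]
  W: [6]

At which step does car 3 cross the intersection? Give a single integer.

Step 1 [NS]: N:empty,E:wait,S:car1-GO,W:wait | queues: N=0 E=1 S=3 W=1
Step 2 [NS]: N:empty,E:wait,S:car3-GO,W:wait | queues: N=0 E=1 S=2 W=1
Step 3 [NS]: N:empty,E:wait,S:car4-GO,W:wait | queues: N=0 E=1 S=1 W=1
Step 4 [EW]: N:wait,E:car2-GO,S:wait,W:car6-GO | queues: N=0 E=0 S=1 W=0
Step 5 [EW]: N:wait,E:empty,S:wait,W:empty | queues: N=0 E=0 S=1 W=0
Step 6 [NS]: N:empty,E:wait,S:car5-GO,W:wait | queues: N=0 E=0 S=0 W=0
Car 3 crosses at step 2

2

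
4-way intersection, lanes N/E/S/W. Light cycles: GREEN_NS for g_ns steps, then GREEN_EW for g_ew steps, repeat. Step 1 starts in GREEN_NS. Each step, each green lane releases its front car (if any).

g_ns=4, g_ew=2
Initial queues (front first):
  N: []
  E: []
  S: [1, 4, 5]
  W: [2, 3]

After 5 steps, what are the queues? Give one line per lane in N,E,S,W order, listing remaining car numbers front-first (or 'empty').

Step 1 [NS]: N:empty,E:wait,S:car1-GO,W:wait | queues: N=0 E=0 S=2 W=2
Step 2 [NS]: N:empty,E:wait,S:car4-GO,W:wait | queues: N=0 E=0 S=1 W=2
Step 3 [NS]: N:empty,E:wait,S:car5-GO,W:wait | queues: N=0 E=0 S=0 W=2
Step 4 [NS]: N:empty,E:wait,S:empty,W:wait | queues: N=0 E=0 S=0 W=2
Step 5 [EW]: N:wait,E:empty,S:wait,W:car2-GO | queues: N=0 E=0 S=0 W=1

N: empty
E: empty
S: empty
W: 3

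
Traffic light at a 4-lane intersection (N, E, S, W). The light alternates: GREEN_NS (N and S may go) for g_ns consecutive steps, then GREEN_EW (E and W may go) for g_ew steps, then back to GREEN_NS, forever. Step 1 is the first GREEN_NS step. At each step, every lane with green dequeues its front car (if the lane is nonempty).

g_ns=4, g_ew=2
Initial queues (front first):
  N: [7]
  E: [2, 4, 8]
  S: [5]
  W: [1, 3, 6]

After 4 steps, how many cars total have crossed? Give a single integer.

Step 1 [NS]: N:car7-GO,E:wait,S:car5-GO,W:wait | queues: N=0 E=3 S=0 W=3
Step 2 [NS]: N:empty,E:wait,S:empty,W:wait | queues: N=0 E=3 S=0 W=3
Step 3 [NS]: N:empty,E:wait,S:empty,W:wait | queues: N=0 E=3 S=0 W=3
Step 4 [NS]: N:empty,E:wait,S:empty,W:wait | queues: N=0 E=3 S=0 W=3
Cars crossed by step 4: 2

Answer: 2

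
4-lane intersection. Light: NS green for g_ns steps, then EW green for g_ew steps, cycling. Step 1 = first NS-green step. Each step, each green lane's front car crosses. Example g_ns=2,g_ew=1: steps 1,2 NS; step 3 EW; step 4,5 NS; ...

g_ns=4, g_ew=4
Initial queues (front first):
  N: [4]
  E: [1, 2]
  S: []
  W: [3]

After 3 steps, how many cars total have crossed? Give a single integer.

Step 1 [NS]: N:car4-GO,E:wait,S:empty,W:wait | queues: N=0 E=2 S=0 W=1
Step 2 [NS]: N:empty,E:wait,S:empty,W:wait | queues: N=0 E=2 S=0 W=1
Step 3 [NS]: N:empty,E:wait,S:empty,W:wait | queues: N=0 E=2 S=0 W=1
Cars crossed by step 3: 1

Answer: 1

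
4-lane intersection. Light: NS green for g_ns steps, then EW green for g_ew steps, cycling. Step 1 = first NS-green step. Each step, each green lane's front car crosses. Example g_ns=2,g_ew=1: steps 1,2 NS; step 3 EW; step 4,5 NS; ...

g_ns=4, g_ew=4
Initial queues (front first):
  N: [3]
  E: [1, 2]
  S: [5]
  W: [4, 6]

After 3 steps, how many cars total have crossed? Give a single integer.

Step 1 [NS]: N:car3-GO,E:wait,S:car5-GO,W:wait | queues: N=0 E=2 S=0 W=2
Step 2 [NS]: N:empty,E:wait,S:empty,W:wait | queues: N=0 E=2 S=0 W=2
Step 3 [NS]: N:empty,E:wait,S:empty,W:wait | queues: N=0 E=2 S=0 W=2
Cars crossed by step 3: 2

Answer: 2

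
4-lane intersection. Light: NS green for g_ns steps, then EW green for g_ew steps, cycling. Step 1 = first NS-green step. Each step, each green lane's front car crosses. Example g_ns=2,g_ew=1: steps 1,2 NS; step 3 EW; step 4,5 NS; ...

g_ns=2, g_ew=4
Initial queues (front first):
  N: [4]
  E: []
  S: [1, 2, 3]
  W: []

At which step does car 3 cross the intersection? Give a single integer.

Step 1 [NS]: N:car4-GO,E:wait,S:car1-GO,W:wait | queues: N=0 E=0 S=2 W=0
Step 2 [NS]: N:empty,E:wait,S:car2-GO,W:wait | queues: N=0 E=0 S=1 W=0
Step 3 [EW]: N:wait,E:empty,S:wait,W:empty | queues: N=0 E=0 S=1 W=0
Step 4 [EW]: N:wait,E:empty,S:wait,W:empty | queues: N=0 E=0 S=1 W=0
Step 5 [EW]: N:wait,E:empty,S:wait,W:empty | queues: N=0 E=0 S=1 W=0
Step 6 [EW]: N:wait,E:empty,S:wait,W:empty | queues: N=0 E=0 S=1 W=0
Step 7 [NS]: N:empty,E:wait,S:car3-GO,W:wait | queues: N=0 E=0 S=0 W=0
Car 3 crosses at step 7

7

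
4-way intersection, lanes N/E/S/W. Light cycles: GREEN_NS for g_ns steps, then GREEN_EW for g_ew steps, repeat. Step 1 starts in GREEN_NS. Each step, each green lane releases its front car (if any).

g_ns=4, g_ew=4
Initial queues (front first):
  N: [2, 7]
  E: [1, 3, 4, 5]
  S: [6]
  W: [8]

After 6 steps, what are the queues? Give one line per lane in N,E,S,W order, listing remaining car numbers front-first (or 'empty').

Step 1 [NS]: N:car2-GO,E:wait,S:car6-GO,W:wait | queues: N=1 E=4 S=0 W=1
Step 2 [NS]: N:car7-GO,E:wait,S:empty,W:wait | queues: N=0 E=4 S=0 W=1
Step 3 [NS]: N:empty,E:wait,S:empty,W:wait | queues: N=0 E=4 S=0 W=1
Step 4 [NS]: N:empty,E:wait,S:empty,W:wait | queues: N=0 E=4 S=0 W=1
Step 5 [EW]: N:wait,E:car1-GO,S:wait,W:car8-GO | queues: N=0 E=3 S=0 W=0
Step 6 [EW]: N:wait,E:car3-GO,S:wait,W:empty | queues: N=0 E=2 S=0 W=0

N: empty
E: 4 5
S: empty
W: empty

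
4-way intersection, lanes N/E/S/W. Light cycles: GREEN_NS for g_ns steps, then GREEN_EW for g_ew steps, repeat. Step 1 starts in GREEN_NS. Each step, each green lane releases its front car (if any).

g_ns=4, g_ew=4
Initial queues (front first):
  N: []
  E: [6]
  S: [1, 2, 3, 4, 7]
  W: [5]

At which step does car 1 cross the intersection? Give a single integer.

Step 1 [NS]: N:empty,E:wait,S:car1-GO,W:wait | queues: N=0 E=1 S=4 W=1
Step 2 [NS]: N:empty,E:wait,S:car2-GO,W:wait | queues: N=0 E=1 S=3 W=1
Step 3 [NS]: N:empty,E:wait,S:car3-GO,W:wait | queues: N=0 E=1 S=2 W=1
Step 4 [NS]: N:empty,E:wait,S:car4-GO,W:wait | queues: N=0 E=1 S=1 W=1
Step 5 [EW]: N:wait,E:car6-GO,S:wait,W:car5-GO | queues: N=0 E=0 S=1 W=0
Step 6 [EW]: N:wait,E:empty,S:wait,W:empty | queues: N=0 E=0 S=1 W=0
Step 7 [EW]: N:wait,E:empty,S:wait,W:empty | queues: N=0 E=0 S=1 W=0
Step 8 [EW]: N:wait,E:empty,S:wait,W:empty | queues: N=0 E=0 S=1 W=0
Step 9 [NS]: N:empty,E:wait,S:car7-GO,W:wait | queues: N=0 E=0 S=0 W=0
Car 1 crosses at step 1

1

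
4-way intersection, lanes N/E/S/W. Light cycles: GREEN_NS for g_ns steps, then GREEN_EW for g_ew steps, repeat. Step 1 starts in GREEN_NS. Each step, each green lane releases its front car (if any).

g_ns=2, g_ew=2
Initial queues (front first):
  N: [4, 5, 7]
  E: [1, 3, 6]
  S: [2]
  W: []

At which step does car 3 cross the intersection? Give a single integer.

Step 1 [NS]: N:car4-GO,E:wait,S:car2-GO,W:wait | queues: N=2 E=3 S=0 W=0
Step 2 [NS]: N:car5-GO,E:wait,S:empty,W:wait | queues: N=1 E=3 S=0 W=0
Step 3 [EW]: N:wait,E:car1-GO,S:wait,W:empty | queues: N=1 E=2 S=0 W=0
Step 4 [EW]: N:wait,E:car3-GO,S:wait,W:empty | queues: N=1 E=1 S=0 W=0
Step 5 [NS]: N:car7-GO,E:wait,S:empty,W:wait | queues: N=0 E=1 S=0 W=0
Step 6 [NS]: N:empty,E:wait,S:empty,W:wait | queues: N=0 E=1 S=0 W=0
Step 7 [EW]: N:wait,E:car6-GO,S:wait,W:empty | queues: N=0 E=0 S=0 W=0
Car 3 crosses at step 4

4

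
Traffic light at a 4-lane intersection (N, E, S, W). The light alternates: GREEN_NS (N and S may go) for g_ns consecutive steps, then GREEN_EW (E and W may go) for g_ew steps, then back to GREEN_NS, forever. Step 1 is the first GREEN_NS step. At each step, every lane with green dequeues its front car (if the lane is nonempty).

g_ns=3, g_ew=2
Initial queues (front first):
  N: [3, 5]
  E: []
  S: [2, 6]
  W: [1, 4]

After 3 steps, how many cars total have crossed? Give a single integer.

Answer: 4

Derivation:
Step 1 [NS]: N:car3-GO,E:wait,S:car2-GO,W:wait | queues: N=1 E=0 S=1 W=2
Step 2 [NS]: N:car5-GO,E:wait,S:car6-GO,W:wait | queues: N=0 E=0 S=0 W=2
Step 3 [NS]: N:empty,E:wait,S:empty,W:wait | queues: N=0 E=0 S=0 W=2
Cars crossed by step 3: 4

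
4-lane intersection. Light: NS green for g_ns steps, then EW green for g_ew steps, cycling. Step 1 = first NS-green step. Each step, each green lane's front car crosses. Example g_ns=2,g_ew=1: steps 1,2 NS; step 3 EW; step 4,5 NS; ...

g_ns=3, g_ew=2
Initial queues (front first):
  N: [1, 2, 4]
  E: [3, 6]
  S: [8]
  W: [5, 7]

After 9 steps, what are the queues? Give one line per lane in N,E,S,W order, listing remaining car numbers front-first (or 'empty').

Step 1 [NS]: N:car1-GO,E:wait,S:car8-GO,W:wait | queues: N=2 E=2 S=0 W=2
Step 2 [NS]: N:car2-GO,E:wait,S:empty,W:wait | queues: N=1 E=2 S=0 W=2
Step 3 [NS]: N:car4-GO,E:wait,S:empty,W:wait | queues: N=0 E=2 S=0 W=2
Step 4 [EW]: N:wait,E:car3-GO,S:wait,W:car5-GO | queues: N=0 E=1 S=0 W=1
Step 5 [EW]: N:wait,E:car6-GO,S:wait,W:car7-GO | queues: N=0 E=0 S=0 W=0

N: empty
E: empty
S: empty
W: empty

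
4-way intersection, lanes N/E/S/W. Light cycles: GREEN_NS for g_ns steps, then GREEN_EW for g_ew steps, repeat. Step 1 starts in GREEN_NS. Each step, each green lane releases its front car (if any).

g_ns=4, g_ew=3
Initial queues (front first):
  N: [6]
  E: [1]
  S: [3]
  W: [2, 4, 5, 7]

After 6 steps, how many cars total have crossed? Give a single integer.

Answer: 5

Derivation:
Step 1 [NS]: N:car6-GO,E:wait,S:car3-GO,W:wait | queues: N=0 E=1 S=0 W=4
Step 2 [NS]: N:empty,E:wait,S:empty,W:wait | queues: N=0 E=1 S=0 W=4
Step 3 [NS]: N:empty,E:wait,S:empty,W:wait | queues: N=0 E=1 S=0 W=4
Step 4 [NS]: N:empty,E:wait,S:empty,W:wait | queues: N=0 E=1 S=0 W=4
Step 5 [EW]: N:wait,E:car1-GO,S:wait,W:car2-GO | queues: N=0 E=0 S=0 W=3
Step 6 [EW]: N:wait,E:empty,S:wait,W:car4-GO | queues: N=0 E=0 S=0 W=2
Cars crossed by step 6: 5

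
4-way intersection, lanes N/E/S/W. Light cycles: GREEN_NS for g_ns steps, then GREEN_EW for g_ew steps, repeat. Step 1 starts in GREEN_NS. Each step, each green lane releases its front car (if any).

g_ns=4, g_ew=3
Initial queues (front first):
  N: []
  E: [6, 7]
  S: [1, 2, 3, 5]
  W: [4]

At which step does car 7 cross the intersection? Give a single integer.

Step 1 [NS]: N:empty,E:wait,S:car1-GO,W:wait | queues: N=0 E=2 S=3 W=1
Step 2 [NS]: N:empty,E:wait,S:car2-GO,W:wait | queues: N=0 E=2 S=2 W=1
Step 3 [NS]: N:empty,E:wait,S:car3-GO,W:wait | queues: N=0 E=2 S=1 W=1
Step 4 [NS]: N:empty,E:wait,S:car5-GO,W:wait | queues: N=0 E=2 S=0 W=1
Step 5 [EW]: N:wait,E:car6-GO,S:wait,W:car4-GO | queues: N=0 E=1 S=0 W=0
Step 6 [EW]: N:wait,E:car7-GO,S:wait,W:empty | queues: N=0 E=0 S=0 W=0
Car 7 crosses at step 6

6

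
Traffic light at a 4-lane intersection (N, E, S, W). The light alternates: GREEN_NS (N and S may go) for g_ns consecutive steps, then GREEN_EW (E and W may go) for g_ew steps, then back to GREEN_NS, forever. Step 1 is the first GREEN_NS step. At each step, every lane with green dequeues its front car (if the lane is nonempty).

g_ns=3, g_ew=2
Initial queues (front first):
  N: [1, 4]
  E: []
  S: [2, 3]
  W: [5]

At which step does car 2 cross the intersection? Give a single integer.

Step 1 [NS]: N:car1-GO,E:wait,S:car2-GO,W:wait | queues: N=1 E=0 S=1 W=1
Step 2 [NS]: N:car4-GO,E:wait,S:car3-GO,W:wait | queues: N=0 E=0 S=0 W=1
Step 3 [NS]: N:empty,E:wait,S:empty,W:wait | queues: N=0 E=0 S=0 W=1
Step 4 [EW]: N:wait,E:empty,S:wait,W:car5-GO | queues: N=0 E=0 S=0 W=0
Car 2 crosses at step 1

1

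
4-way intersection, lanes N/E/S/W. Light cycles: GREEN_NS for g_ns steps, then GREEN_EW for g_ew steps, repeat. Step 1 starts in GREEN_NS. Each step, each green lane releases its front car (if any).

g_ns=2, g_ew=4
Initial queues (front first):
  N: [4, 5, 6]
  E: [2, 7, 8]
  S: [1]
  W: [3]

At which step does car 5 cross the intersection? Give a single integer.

Step 1 [NS]: N:car4-GO,E:wait,S:car1-GO,W:wait | queues: N=2 E=3 S=0 W=1
Step 2 [NS]: N:car5-GO,E:wait,S:empty,W:wait | queues: N=1 E=3 S=0 W=1
Step 3 [EW]: N:wait,E:car2-GO,S:wait,W:car3-GO | queues: N=1 E=2 S=0 W=0
Step 4 [EW]: N:wait,E:car7-GO,S:wait,W:empty | queues: N=1 E=1 S=0 W=0
Step 5 [EW]: N:wait,E:car8-GO,S:wait,W:empty | queues: N=1 E=0 S=0 W=0
Step 6 [EW]: N:wait,E:empty,S:wait,W:empty | queues: N=1 E=0 S=0 W=0
Step 7 [NS]: N:car6-GO,E:wait,S:empty,W:wait | queues: N=0 E=0 S=0 W=0
Car 5 crosses at step 2

2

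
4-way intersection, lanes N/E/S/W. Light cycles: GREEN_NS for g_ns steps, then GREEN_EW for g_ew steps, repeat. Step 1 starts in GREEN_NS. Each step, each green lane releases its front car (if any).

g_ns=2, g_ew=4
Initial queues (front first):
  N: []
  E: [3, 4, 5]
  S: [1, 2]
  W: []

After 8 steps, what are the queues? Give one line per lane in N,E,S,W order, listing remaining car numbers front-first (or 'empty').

Step 1 [NS]: N:empty,E:wait,S:car1-GO,W:wait | queues: N=0 E=3 S=1 W=0
Step 2 [NS]: N:empty,E:wait,S:car2-GO,W:wait | queues: N=0 E=3 S=0 W=0
Step 3 [EW]: N:wait,E:car3-GO,S:wait,W:empty | queues: N=0 E=2 S=0 W=0
Step 4 [EW]: N:wait,E:car4-GO,S:wait,W:empty | queues: N=0 E=1 S=0 W=0
Step 5 [EW]: N:wait,E:car5-GO,S:wait,W:empty | queues: N=0 E=0 S=0 W=0

N: empty
E: empty
S: empty
W: empty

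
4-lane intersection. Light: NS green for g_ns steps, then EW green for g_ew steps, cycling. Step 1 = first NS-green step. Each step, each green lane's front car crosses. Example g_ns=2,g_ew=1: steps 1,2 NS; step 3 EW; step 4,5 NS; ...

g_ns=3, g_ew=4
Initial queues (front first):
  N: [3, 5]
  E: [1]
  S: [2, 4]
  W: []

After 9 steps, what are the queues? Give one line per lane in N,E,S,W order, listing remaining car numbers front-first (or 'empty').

Step 1 [NS]: N:car3-GO,E:wait,S:car2-GO,W:wait | queues: N=1 E=1 S=1 W=0
Step 2 [NS]: N:car5-GO,E:wait,S:car4-GO,W:wait | queues: N=0 E=1 S=0 W=0
Step 3 [NS]: N:empty,E:wait,S:empty,W:wait | queues: N=0 E=1 S=0 W=0
Step 4 [EW]: N:wait,E:car1-GO,S:wait,W:empty | queues: N=0 E=0 S=0 W=0

N: empty
E: empty
S: empty
W: empty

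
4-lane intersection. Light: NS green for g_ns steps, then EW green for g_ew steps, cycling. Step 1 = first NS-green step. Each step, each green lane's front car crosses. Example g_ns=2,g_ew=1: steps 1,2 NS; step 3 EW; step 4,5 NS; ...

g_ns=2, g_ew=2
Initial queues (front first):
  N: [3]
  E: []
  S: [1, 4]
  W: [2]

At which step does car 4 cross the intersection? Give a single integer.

Step 1 [NS]: N:car3-GO,E:wait,S:car1-GO,W:wait | queues: N=0 E=0 S=1 W=1
Step 2 [NS]: N:empty,E:wait,S:car4-GO,W:wait | queues: N=0 E=0 S=0 W=1
Step 3 [EW]: N:wait,E:empty,S:wait,W:car2-GO | queues: N=0 E=0 S=0 W=0
Car 4 crosses at step 2

2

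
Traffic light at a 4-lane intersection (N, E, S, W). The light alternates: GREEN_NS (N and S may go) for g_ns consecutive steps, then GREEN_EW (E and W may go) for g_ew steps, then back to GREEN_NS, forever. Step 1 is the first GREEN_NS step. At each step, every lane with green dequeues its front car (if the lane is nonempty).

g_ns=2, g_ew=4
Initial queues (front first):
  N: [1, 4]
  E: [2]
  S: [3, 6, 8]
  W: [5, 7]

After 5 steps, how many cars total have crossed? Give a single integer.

Step 1 [NS]: N:car1-GO,E:wait,S:car3-GO,W:wait | queues: N=1 E=1 S=2 W=2
Step 2 [NS]: N:car4-GO,E:wait,S:car6-GO,W:wait | queues: N=0 E=1 S=1 W=2
Step 3 [EW]: N:wait,E:car2-GO,S:wait,W:car5-GO | queues: N=0 E=0 S=1 W=1
Step 4 [EW]: N:wait,E:empty,S:wait,W:car7-GO | queues: N=0 E=0 S=1 W=0
Step 5 [EW]: N:wait,E:empty,S:wait,W:empty | queues: N=0 E=0 S=1 W=0
Cars crossed by step 5: 7

Answer: 7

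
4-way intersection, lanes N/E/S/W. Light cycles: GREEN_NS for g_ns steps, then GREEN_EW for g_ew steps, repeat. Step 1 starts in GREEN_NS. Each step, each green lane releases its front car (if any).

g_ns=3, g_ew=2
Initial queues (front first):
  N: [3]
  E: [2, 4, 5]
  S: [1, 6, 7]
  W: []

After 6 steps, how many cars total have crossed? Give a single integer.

Step 1 [NS]: N:car3-GO,E:wait,S:car1-GO,W:wait | queues: N=0 E=3 S=2 W=0
Step 2 [NS]: N:empty,E:wait,S:car6-GO,W:wait | queues: N=0 E=3 S=1 W=0
Step 3 [NS]: N:empty,E:wait,S:car7-GO,W:wait | queues: N=0 E=3 S=0 W=0
Step 4 [EW]: N:wait,E:car2-GO,S:wait,W:empty | queues: N=0 E=2 S=0 W=0
Step 5 [EW]: N:wait,E:car4-GO,S:wait,W:empty | queues: N=0 E=1 S=0 W=0
Step 6 [NS]: N:empty,E:wait,S:empty,W:wait | queues: N=0 E=1 S=0 W=0
Cars crossed by step 6: 6

Answer: 6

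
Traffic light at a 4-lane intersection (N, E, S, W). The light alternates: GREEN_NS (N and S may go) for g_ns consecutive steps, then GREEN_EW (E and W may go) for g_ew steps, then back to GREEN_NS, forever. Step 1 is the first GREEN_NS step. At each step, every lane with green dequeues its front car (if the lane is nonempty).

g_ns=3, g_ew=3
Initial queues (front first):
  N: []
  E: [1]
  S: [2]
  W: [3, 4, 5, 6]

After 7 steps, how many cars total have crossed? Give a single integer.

Step 1 [NS]: N:empty,E:wait,S:car2-GO,W:wait | queues: N=0 E=1 S=0 W=4
Step 2 [NS]: N:empty,E:wait,S:empty,W:wait | queues: N=0 E=1 S=0 W=4
Step 3 [NS]: N:empty,E:wait,S:empty,W:wait | queues: N=0 E=1 S=0 W=4
Step 4 [EW]: N:wait,E:car1-GO,S:wait,W:car3-GO | queues: N=0 E=0 S=0 W=3
Step 5 [EW]: N:wait,E:empty,S:wait,W:car4-GO | queues: N=0 E=0 S=0 W=2
Step 6 [EW]: N:wait,E:empty,S:wait,W:car5-GO | queues: N=0 E=0 S=0 W=1
Step 7 [NS]: N:empty,E:wait,S:empty,W:wait | queues: N=0 E=0 S=0 W=1
Cars crossed by step 7: 5

Answer: 5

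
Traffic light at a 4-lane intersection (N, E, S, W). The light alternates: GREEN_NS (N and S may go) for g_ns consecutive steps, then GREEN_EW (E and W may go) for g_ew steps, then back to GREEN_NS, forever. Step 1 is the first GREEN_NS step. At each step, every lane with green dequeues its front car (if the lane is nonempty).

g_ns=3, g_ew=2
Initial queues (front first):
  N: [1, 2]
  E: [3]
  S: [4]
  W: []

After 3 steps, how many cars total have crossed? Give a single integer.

Answer: 3

Derivation:
Step 1 [NS]: N:car1-GO,E:wait,S:car4-GO,W:wait | queues: N=1 E=1 S=0 W=0
Step 2 [NS]: N:car2-GO,E:wait,S:empty,W:wait | queues: N=0 E=1 S=0 W=0
Step 3 [NS]: N:empty,E:wait,S:empty,W:wait | queues: N=0 E=1 S=0 W=0
Cars crossed by step 3: 3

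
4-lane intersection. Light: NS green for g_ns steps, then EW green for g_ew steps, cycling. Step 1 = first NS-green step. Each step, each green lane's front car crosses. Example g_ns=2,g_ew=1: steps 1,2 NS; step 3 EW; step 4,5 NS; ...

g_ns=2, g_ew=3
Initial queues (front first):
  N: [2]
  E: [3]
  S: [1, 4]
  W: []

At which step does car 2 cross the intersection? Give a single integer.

Step 1 [NS]: N:car2-GO,E:wait,S:car1-GO,W:wait | queues: N=0 E=1 S=1 W=0
Step 2 [NS]: N:empty,E:wait,S:car4-GO,W:wait | queues: N=0 E=1 S=0 W=0
Step 3 [EW]: N:wait,E:car3-GO,S:wait,W:empty | queues: N=0 E=0 S=0 W=0
Car 2 crosses at step 1

1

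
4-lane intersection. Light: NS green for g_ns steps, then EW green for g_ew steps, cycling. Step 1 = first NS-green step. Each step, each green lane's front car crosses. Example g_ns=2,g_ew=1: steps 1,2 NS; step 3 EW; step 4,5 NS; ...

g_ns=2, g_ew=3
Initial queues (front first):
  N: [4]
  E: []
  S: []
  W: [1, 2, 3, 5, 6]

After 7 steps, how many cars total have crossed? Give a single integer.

Answer: 4

Derivation:
Step 1 [NS]: N:car4-GO,E:wait,S:empty,W:wait | queues: N=0 E=0 S=0 W=5
Step 2 [NS]: N:empty,E:wait,S:empty,W:wait | queues: N=0 E=0 S=0 W=5
Step 3 [EW]: N:wait,E:empty,S:wait,W:car1-GO | queues: N=0 E=0 S=0 W=4
Step 4 [EW]: N:wait,E:empty,S:wait,W:car2-GO | queues: N=0 E=0 S=0 W=3
Step 5 [EW]: N:wait,E:empty,S:wait,W:car3-GO | queues: N=0 E=0 S=0 W=2
Step 6 [NS]: N:empty,E:wait,S:empty,W:wait | queues: N=0 E=0 S=0 W=2
Step 7 [NS]: N:empty,E:wait,S:empty,W:wait | queues: N=0 E=0 S=0 W=2
Cars crossed by step 7: 4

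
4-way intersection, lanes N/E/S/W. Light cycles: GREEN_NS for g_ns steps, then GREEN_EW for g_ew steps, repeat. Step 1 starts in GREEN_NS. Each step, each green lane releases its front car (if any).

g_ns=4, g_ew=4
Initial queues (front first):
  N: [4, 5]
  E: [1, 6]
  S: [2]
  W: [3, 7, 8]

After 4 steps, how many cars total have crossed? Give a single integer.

Step 1 [NS]: N:car4-GO,E:wait,S:car2-GO,W:wait | queues: N=1 E=2 S=0 W=3
Step 2 [NS]: N:car5-GO,E:wait,S:empty,W:wait | queues: N=0 E=2 S=0 W=3
Step 3 [NS]: N:empty,E:wait,S:empty,W:wait | queues: N=0 E=2 S=0 W=3
Step 4 [NS]: N:empty,E:wait,S:empty,W:wait | queues: N=0 E=2 S=0 W=3
Cars crossed by step 4: 3

Answer: 3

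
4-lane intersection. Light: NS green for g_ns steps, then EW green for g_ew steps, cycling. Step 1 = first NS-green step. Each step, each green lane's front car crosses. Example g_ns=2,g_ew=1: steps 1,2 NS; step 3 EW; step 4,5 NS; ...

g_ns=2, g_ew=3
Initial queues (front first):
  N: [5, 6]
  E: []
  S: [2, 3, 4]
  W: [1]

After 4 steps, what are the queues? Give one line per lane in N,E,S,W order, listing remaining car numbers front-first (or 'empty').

Step 1 [NS]: N:car5-GO,E:wait,S:car2-GO,W:wait | queues: N=1 E=0 S=2 W=1
Step 2 [NS]: N:car6-GO,E:wait,S:car3-GO,W:wait | queues: N=0 E=0 S=1 W=1
Step 3 [EW]: N:wait,E:empty,S:wait,W:car1-GO | queues: N=0 E=0 S=1 W=0
Step 4 [EW]: N:wait,E:empty,S:wait,W:empty | queues: N=0 E=0 S=1 W=0

N: empty
E: empty
S: 4
W: empty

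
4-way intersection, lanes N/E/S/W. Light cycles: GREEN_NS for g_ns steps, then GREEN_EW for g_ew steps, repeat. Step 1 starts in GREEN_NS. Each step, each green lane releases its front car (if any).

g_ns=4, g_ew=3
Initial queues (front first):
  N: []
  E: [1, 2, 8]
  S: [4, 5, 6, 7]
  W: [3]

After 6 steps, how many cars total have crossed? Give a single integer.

Step 1 [NS]: N:empty,E:wait,S:car4-GO,W:wait | queues: N=0 E=3 S=3 W=1
Step 2 [NS]: N:empty,E:wait,S:car5-GO,W:wait | queues: N=0 E=3 S=2 W=1
Step 3 [NS]: N:empty,E:wait,S:car6-GO,W:wait | queues: N=0 E=3 S=1 W=1
Step 4 [NS]: N:empty,E:wait,S:car7-GO,W:wait | queues: N=0 E=3 S=0 W=1
Step 5 [EW]: N:wait,E:car1-GO,S:wait,W:car3-GO | queues: N=0 E=2 S=0 W=0
Step 6 [EW]: N:wait,E:car2-GO,S:wait,W:empty | queues: N=0 E=1 S=0 W=0
Cars crossed by step 6: 7

Answer: 7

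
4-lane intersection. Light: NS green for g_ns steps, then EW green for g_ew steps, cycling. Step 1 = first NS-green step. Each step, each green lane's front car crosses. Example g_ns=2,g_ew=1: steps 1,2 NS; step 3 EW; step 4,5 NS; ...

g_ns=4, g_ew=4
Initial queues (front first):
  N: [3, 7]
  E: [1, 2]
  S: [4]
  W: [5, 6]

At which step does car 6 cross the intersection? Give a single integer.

Step 1 [NS]: N:car3-GO,E:wait,S:car4-GO,W:wait | queues: N=1 E=2 S=0 W=2
Step 2 [NS]: N:car7-GO,E:wait,S:empty,W:wait | queues: N=0 E=2 S=0 W=2
Step 3 [NS]: N:empty,E:wait,S:empty,W:wait | queues: N=0 E=2 S=0 W=2
Step 4 [NS]: N:empty,E:wait,S:empty,W:wait | queues: N=0 E=2 S=0 W=2
Step 5 [EW]: N:wait,E:car1-GO,S:wait,W:car5-GO | queues: N=0 E=1 S=0 W=1
Step 6 [EW]: N:wait,E:car2-GO,S:wait,W:car6-GO | queues: N=0 E=0 S=0 W=0
Car 6 crosses at step 6

6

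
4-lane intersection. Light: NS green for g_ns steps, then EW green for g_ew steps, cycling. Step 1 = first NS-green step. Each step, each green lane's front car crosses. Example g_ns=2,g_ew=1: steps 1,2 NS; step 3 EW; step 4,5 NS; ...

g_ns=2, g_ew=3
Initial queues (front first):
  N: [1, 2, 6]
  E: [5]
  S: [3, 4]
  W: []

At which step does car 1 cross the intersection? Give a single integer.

Step 1 [NS]: N:car1-GO,E:wait,S:car3-GO,W:wait | queues: N=2 E=1 S=1 W=0
Step 2 [NS]: N:car2-GO,E:wait,S:car4-GO,W:wait | queues: N=1 E=1 S=0 W=0
Step 3 [EW]: N:wait,E:car5-GO,S:wait,W:empty | queues: N=1 E=0 S=0 W=0
Step 4 [EW]: N:wait,E:empty,S:wait,W:empty | queues: N=1 E=0 S=0 W=0
Step 5 [EW]: N:wait,E:empty,S:wait,W:empty | queues: N=1 E=0 S=0 W=0
Step 6 [NS]: N:car6-GO,E:wait,S:empty,W:wait | queues: N=0 E=0 S=0 W=0
Car 1 crosses at step 1

1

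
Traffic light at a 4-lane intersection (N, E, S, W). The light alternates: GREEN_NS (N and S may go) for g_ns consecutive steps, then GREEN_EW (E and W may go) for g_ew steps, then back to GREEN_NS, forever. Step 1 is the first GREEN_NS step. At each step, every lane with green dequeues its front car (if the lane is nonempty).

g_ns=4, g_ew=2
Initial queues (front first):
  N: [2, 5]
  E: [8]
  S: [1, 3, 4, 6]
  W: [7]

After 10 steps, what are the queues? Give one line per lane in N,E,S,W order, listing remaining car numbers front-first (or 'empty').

Step 1 [NS]: N:car2-GO,E:wait,S:car1-GO,W:wait | queues: N=1 E=1 S=3 W=1
Step 2 [NS]: N:car5-GO,E:wait,S:car3-GO,W:wait | queues: N=0 E=1 S=2 W=1
Step 3 [NS]: N:empty,E:wait,S:car4-GO,W:wait | queues: N=0 E=1 S=1 W=1
Step 4 [NS]: N:empty,E:wait,S:car6-GO,W:wait | queues: N=0 E=1 S=0 W=1
Step 5 [EW]: N:wait,E:car8-GO,S:wait,W:car7-GO | queues: N=0 E=0 S=0 W=0

N: empty
E: empty
S: empty
W: empty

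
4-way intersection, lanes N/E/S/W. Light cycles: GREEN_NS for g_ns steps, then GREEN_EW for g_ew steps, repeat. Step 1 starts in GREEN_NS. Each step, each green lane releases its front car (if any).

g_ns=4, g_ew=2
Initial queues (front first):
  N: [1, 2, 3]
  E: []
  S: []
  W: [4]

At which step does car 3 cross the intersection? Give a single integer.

Step 1 [NS]: N:car1-GO,E:wait,S:empty,W:wait | queues: N=2 E=0 S=0 W=1
Step 2 [NS]: N:car2-GO,E:wait,S:empty,W:wait | queues: N=1 E=0 S=0 W=1
Step 3 [NS]: N:car3-GO,E:wait,S:empty,W:wait | queues: N=0 E=0 S=0 W=1
Step 4 [NS]: N:empty,E:wait,S:empty,W:wait | queues: N=0 E=0 S=0 W=1
Step 5 [EW]: N:wait,E:empty,S:wait,W:car4-GO | queues: N=0 E=0 S=0 W=0
Car 3 crosses at step 3

3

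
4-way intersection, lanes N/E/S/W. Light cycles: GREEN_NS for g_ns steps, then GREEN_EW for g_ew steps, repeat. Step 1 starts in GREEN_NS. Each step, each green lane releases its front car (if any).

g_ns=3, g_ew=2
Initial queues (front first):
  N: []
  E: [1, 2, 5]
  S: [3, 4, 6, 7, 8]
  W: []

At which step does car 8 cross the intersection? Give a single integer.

Step 1 [NS]: N:empty,E:wait,S:car3-GO,W:wait | queues: N=0 E=3 S=4 W=0
Step 2 [NS]: N:empty,E:wait,S:car4-GO,W:wait | queues: N=0 E=3 S=3 W=0
Step 3 [NS]: N:empty,E:wait,S:car6-GO,W:wait | queues: N=0 E=3 S=2 W=0
Step 4 [EW]: N:wait,E:car1-GO,S:wait,W:empty | queues: N=0 E=2 S=2 W=0
Step 5 [EW]: N:wait,E:car2-GO,S:wait,W:empty | queues: N=0 E=1 S=2 W=0
Step 6 [NS]: N:empty,E:wait,S:car7-GO,W:wait | queues: N=0 E=1 S=1 W=0
Step 7 [NS]: N:empty,E:wait,S:car8-GO,W:wait | queues: N=0 E=1 S=0 W=0
Step 8 [NS]: N:empty,E:wait,S:empty,W:wait | queues: N=0 E=1 S=0 W=0
Step 9 [EW]: N:wait,E:car5-GO,S:wait,W:empty | queues: N=0 E=0 S=0 W=0
Car 8 crosses at step 7

7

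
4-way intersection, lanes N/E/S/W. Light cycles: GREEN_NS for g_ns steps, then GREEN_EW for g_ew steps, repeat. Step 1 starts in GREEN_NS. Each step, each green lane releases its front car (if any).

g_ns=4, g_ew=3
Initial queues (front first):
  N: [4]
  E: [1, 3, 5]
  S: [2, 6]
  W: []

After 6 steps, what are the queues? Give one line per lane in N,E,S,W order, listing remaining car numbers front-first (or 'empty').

Step 1 [NS]: N:car4-GO,E:wait,S:car2-GO,W:wait | queues: N=0 E=3 S=1 W=0
Step 2 [NS]: N:empty,E:wait,S:car6-GO,W:wait | queues: N=0 E=3 S=0 W=0
Step 3 [NS]: N:empty,E:wait,S:empty,W:wait | queues: N=0 E=3 S=0 W=0
Step 4 [NS]: N:empty,E:wait,S:empty,W:wait | queues: N=0 E=3 S=0 W=0
Step 5 [EW]: N:wait,E:car1-GO,S:wait,W:empty | queues: N=0 E=2 S=0 W=0
Step 6 [EW]: N:wait,E:car3-GO,S:wait,W:empty | queues: N=0 E=1 S=0 W=0

N: empty
E: 5
S: empty
W: empty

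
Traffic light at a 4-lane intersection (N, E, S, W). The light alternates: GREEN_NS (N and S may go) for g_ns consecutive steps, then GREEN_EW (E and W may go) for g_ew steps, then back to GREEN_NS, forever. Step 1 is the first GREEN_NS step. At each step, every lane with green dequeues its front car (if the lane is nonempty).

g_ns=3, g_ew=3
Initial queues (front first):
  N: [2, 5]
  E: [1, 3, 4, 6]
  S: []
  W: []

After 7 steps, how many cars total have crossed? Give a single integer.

Step 1 [NS]: N:car2-GO,E:wait,S:empty,W:wait | queues: N=1 E=4 S=0 W=0
Step 2 [NS]: N:car5-GO,E:wait,S:empty,W:wait | queues: N=0 E=4 S=0 W=0
Step 3 [NS]: N:empty,E:wait,S:empty,W:wait | queues: N=0 E=4 S=0 W=0
Step 4 [EW]: N:wait,E:car1-GO,S:wait,W:empty | queues: N=0 E=3 S=0 W=0
Step 5 [EW]: N:wait,E:car3-GO,S:wait,W:empty | queues: N=0 E=2 S=0 W=0
Step 6 [EW]: N:wait,E:car4-GO,S:wait,W:empty | queues: N=0 E=1 S=0 W=0
Step 7 [NS]: N:empty,E:wait,S:empty,W:wait | queues: N=0 E=1 S=0 W=0
Cars crossed by step 7: 5

Answer: 5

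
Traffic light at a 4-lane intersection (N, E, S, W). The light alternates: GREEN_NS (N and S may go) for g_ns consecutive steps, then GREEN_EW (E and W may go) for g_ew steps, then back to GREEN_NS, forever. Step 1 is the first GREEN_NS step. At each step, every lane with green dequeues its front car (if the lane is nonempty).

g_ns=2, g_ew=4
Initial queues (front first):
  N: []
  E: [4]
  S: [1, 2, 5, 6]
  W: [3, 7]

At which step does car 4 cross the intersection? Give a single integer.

Step 1 [NS]: N:empty,E:wait,S:car1-GO,W:wait | queues: N=0 E=1 S=3 W=2
Step 2 [NS]: N:empty,E:wait,S:car2-GO,W:wait | queues: N=0 E=1 S=2 W=2
Step 3 [EW]: N:wait,E:car4-GO,S:wait,W:car3-GO | queues: N=0 E=0 S=2 W=1
Step 4 [EW]: N:wait,E:empty,S:wait,W:car7-GO | queues: N=0 E=0 S=2 W=0
Step 5 [EW]: N:wait,E:empty,S:wait,W:empty | queues: N=0 E=0 S=2 W=0
Step 6 [EW]: N:wait,E:empty,S:wait,W:empty | queues: N=0 E=0 S=2 W=0
Step 7 [NS]: N:empty,E:wait,S:car5-GO,W:wait | queues: N=0 E=0 S=1 W=0
Step 8 [NS]: N:empty,E:wait,S:car6-GO,W:wait | queues: N=0 E=0 S=0 W=0
Car 4 crosses at step 3

3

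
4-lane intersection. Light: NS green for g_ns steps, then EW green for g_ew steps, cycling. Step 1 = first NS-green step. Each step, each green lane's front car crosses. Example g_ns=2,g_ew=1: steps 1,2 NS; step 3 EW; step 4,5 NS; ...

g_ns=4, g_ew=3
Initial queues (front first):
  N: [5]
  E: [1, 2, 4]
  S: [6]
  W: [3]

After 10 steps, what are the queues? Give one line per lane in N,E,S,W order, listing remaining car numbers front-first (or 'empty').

Step 1 [NS]: N:car5-GO,E:wait,S:car6-GO,W:wait | queues: N=0 E=3 S=0 W=1
Step 2 [NS]: N:empty,E:wait,S:empty,W:wait | queues: N=0 E=3 S=0 W=1
Step 3 [NS]: N:empty,E:wait,S:empty,W:wait | queues: N=0 E=3 S=0 W=1
Step 4 [NS]: N:empty,E:wait,S:empty,W:wait | queues: N=0 E=3 S=0 W=1
Step 5 [EW]: N:wait,E:car1-GO,S:wait,W:car3-GO | queues: N=0 E=2 S=0 W=0
Step 6 [EW]: N:wait,E:car2-GO,S:wait,W:empty | queues: N=0 E=1 S=0 W=0
Step 7 [EW]: N:wait,E:car4-GO,S:wait,W:empty | queues: N=0 E=0 S=0 W=0

N: empty
E: empty
S: empty
W: empty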